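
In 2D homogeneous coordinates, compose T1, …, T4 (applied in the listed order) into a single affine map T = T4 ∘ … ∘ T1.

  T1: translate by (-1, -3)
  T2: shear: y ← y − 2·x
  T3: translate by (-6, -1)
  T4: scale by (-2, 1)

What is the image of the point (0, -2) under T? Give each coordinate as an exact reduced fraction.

T(p) = (14, -4)

T1 translate by (-1, -3): (0, -2) → (-1, -5)
T2 shear: y ← y − 2·x: (-1, -5) → (-1, -3)
T3 translate by (-6, -1): (-1, -3) → (-7, -4)
T4 scale by (-2, 1): (-7, -4) → (14, -4)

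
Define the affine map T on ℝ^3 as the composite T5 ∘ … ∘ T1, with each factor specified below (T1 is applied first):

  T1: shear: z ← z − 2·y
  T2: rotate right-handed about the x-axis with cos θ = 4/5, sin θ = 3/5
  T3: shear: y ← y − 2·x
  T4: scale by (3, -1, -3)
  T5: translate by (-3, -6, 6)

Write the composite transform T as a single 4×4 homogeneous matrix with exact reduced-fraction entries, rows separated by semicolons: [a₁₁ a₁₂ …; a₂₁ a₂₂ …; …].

T = [3 0 0 -3; 2 -2 3/5 -6; 0 3 -12/5 6; 0 0 0 1]

T1 = [1 0 0 0; 0 1 0 0; 0 -2 1 0; 0 0 0 1]
T2·T1 = [1 0 0 0; 0 2 -3/5 0; 0 -1 4/5 0; 0 0 0 1]
T3·…·T1 = [1 0 0 0; -2 2 -3/5 0; 0 -1 4/5 0; 0 0 0 1]
T4·…·T1 = [3 0 0 0; 2 -2 3/5 0; 0 3 -12/5 0; 0 0 0 1]
T5·…·T1 = [3 0 0 -3; 2 -2 3/5 -6; 0 3 -12/5 6; 0 0 0 1]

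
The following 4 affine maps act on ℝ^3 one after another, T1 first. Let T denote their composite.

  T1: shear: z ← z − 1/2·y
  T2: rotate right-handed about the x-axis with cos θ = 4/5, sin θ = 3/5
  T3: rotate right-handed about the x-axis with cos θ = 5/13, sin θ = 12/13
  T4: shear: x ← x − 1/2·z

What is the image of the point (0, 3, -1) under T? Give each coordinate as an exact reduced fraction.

T1 shear: z ← z − 1/2·y: (0, 3, -1) → (0, 3, -5/2)
T2 rotate right-handed about the x-axis with cos θ = 4/5, sin θ = 3/5: (0, 3, -5/2) → (0, 39/10, -1/5)
T3 rotate right-handed about the x-axis with cos θ = 5/13, sin θ = 12/13: (0, 39/10, -1/5) → (0, 219/130, 229/65)
T4 shear: x ← x − 1/2·z: (0, 219/130, 229/65) → (-229/130, 219/130, 229/65)

T(p) = (-229/130, 219/130, 229/65)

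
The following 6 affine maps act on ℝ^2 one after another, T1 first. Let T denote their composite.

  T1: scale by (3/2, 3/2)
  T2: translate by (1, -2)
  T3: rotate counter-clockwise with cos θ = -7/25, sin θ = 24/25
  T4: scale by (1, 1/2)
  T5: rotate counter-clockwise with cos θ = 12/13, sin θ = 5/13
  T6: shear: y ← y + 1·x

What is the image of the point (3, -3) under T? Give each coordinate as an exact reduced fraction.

T(p) = (773/260, 419/52)

T1 scale by (3/2, 3/2): (3, -3) → (9/2, -9/2)
T2 translate by (1, -2): (9/2, -9/2) → (11/2, -13/2)
T3 rotate counter-clockwise with cos θ = -7/25, sin θ = 24/25: (11/2, -13/2) → (47/10, 71/10)
T4 scale by (1, 1/2): (47/10, 71/10) → (47/10, 71/20)
T5 rotate counter-clockwise with cos θ = 12/13, sin θ = 5/13: (47/10, 71/20) → (773/260, 661/130)
T6 shear: y ← y + 1·x: (773/260, 661/130) → (773/260, 419/52)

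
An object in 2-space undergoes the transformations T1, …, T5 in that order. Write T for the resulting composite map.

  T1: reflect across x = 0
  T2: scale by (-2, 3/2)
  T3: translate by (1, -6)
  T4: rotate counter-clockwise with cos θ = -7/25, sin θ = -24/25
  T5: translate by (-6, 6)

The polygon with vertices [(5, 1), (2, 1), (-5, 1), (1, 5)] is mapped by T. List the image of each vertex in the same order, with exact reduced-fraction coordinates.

T1 reflect across x = 0: (5, 1) → (-5, 1); (2, 1) → (-2, 1); (-5, 1) → (5, 1); (1, 5) → (-1, 5)
T2 scale by (-2, 3/2): (-5, 1) → (10, 3/2); (-2, 1) → (4, 3/2); (5, 1) → (-10, 3/2); (-1, 5) → (2, 15/2)
T3 translate by (1, -6): (10, 3/2) → (11, -9/2); (4, 3/2) → (5, -9/2); (-10, 3/2) → (-9, -9/2); (2, 15/2) → (3, 3/2)
T4 rotate counter-clockwise with cos θ = -7/25, sin θ = -24/25: (11, -9/2) → (-37/5, -93/10); (5, -9/2) → (-143/25, -177/50); (-9, -9/2) → (-9/5, 99/10); (3, 3/2) → (3/5, -33/10)
T5 translate by (-6, 6): (-37/5, -93/10) → (-67/5, -33/10); (-143/25, -177/50) → (-293/25, 123/50); (-9/5, 99/10) → (-39/5, 159/10); (3/5, -33/10) → (-27/5, 27/10)

image vertices: (-67/5, -33/10), (-293/25, 123/50), (-39/5, 159/10), (-27/5, 27/10)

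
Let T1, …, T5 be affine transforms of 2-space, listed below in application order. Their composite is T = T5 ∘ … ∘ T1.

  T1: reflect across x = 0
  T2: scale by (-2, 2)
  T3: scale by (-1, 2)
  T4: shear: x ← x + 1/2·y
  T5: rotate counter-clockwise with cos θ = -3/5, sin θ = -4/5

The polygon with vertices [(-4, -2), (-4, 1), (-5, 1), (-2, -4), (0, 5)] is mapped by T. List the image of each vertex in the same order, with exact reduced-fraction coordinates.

image vertices: (-44/5, 8/5), (-14/5, -52/5), (-4, -12), (-52/5, 64/5), (10, -20)

T1 reflect across x = 0: (-4, -2) → (4, -2); (-4, 1) → (4, 1); (-5, 1) → (5, 1); (-2, -4) → (2, -4); (0, 5) → (0, 5)
T2 scale by (-2, 2): (4, -2) → (-8, -4); (4, 1) → (-8, 2); (5, 1) → (-10, 2); (2, -4) → (-4, -8); (0, 5) → (0, 10)
T3 scale by (-1, 2): (-8, -4) → (8, -8); (-8, 2) → (8, 4); (-10, 2) → (10, 4); (-4, -8) → (4, -16); (0, 10) → (0, 20)
T4 shear: x ← x + 1/2·y: (8, -8) → (4, -8); (8, 4) → (10, 4); (10, 4) → (12, 4); (4, -16) → (-4, -16); (0, 20) → (10, 20)
T5 rotate counter-clockwise with cos θ = -3/5, sin θ = -4/5: (4, -8) → (-44/5, 8/5); (10, 4) → (-14/5, -52/5); (12, 4) → (-4, -12); (-4, -16) → (-52/5, 64/5); (10, 20) → (10, -20)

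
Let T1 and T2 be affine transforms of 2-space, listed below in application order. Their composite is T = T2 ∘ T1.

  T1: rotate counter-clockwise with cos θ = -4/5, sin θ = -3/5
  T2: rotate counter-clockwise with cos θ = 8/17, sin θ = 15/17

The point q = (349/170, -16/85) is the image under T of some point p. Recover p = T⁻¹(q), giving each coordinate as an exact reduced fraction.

p = (1/2, 2)

T1 = [-4/5 3/5 0; -3/5 -4/5 0; 0 0 1]
T2·T1 = [13/85 84/85 0; -84/85 13/85 0; 0 0 1]
det M = 1; M⁻¹ = [13/85 -84/85 0; 84/85 13/85 0; 0 0 1]
M⁻¹ · (349/170, -16/85)ᵀ = (1/2, 2)ᵀ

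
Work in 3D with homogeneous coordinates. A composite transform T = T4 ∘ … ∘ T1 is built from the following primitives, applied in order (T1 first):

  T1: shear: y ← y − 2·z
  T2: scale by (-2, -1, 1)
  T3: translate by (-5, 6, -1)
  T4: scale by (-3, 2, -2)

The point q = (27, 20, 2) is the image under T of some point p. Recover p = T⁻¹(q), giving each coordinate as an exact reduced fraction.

T1 = [1 0 0 0; 0 1 -2 0; 0 0 1 0; 0 0 0 1]
T2·T1 = [-2 0 0 0; 0 -1 2 0; 0 0 1 0; 0 0 0 1]
T3·…·T1 = [-2 0 0 -5; 0 -1 2 6; 0 0 1 -1; 0 0 0 1]
T4·…·T1 = [6 0 0 15; 0 -2 4 12; 0 0 -2 2; 0 0 0 1]
det M = 24; M⁻¹ = [1/6 0 0 -5/2; 0 -1/2 -1 8; 0 0 -1/2 1; 0 0 0 1]
M⁻¹ · (27, 20, 2)ᵀ = (2, -4, 0)ᵀ

p = (2, -4, 0)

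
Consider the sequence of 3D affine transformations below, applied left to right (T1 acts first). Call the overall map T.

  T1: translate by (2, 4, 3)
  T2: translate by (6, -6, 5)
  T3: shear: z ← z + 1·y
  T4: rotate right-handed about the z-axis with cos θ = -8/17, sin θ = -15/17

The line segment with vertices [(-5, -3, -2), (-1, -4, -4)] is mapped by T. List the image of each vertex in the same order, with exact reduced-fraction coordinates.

T1 translate by (2, 4, 3): (-5, -3, -2) → (-3, 1, 1); (-1, -4, -4) → (1, 0, -1)
T2 translate by (6, -6, 5): (-3, 1, 1) → (3, -5, 6); (1, 0, -1) → (7, -6, 4)
T3 shear: z ← z + 1·y: (3, -5, 6) → (3, -5, 1); (7, -6, 4) → (7, -6, -2)
T4 rotate right-handed about the z-axis with cos θ = -8/17, sin θ = -15/17: (3, -5, 1) → (-99/17, -5/17, 1); (7, -6, -2) → (-146/17, -57/17, -2)

image vertices: (-99/17, -5/17, 1), (-146/17, -57/17, -2)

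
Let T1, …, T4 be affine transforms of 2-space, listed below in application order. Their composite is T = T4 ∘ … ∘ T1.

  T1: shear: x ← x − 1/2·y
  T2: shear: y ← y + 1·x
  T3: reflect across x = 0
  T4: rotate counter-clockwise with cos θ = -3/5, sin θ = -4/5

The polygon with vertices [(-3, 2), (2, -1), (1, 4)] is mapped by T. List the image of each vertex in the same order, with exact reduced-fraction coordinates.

image vertices: (-4, -2), (27/10, 11/10), (9/5, -13/5)

T1 shear: x ← x − 1/2·y: (-3, 2) → (-4, 2); (2, -1) → (5/2, -1); (1, 4) → (-1, 4)
T2 shear: y ← y + 1·x: (-4, 2) → (-4, -2); (5/2, -1) → (5/2, 3/2); (-1, 4) → (-1, 3)
T3 reflect across x = 0: (-4, -2) → (4, -2); (5/2, 3/2) → (-5/2, 3/2); (-1, 3) → (1, 3)
T4 rotate counter-clockwise with cos θ = -3/5, sin θ = -4/5: (4, -2) → (-4, -2); (-5/2, 3/2) → (27/10, 11/10); (1, 3) → (9/5, -13/5)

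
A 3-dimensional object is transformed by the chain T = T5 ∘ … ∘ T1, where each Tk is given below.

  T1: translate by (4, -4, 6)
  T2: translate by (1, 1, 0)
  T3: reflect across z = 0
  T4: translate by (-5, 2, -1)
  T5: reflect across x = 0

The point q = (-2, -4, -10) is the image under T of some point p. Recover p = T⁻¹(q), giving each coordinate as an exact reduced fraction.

p = (2, -3, 3)

T1 = [1 0 0 4; 0 1 0 -4; 0 0 1 6; 0 0 0 1]
T2·T1 = [1 0 0 5; 0 1 0 -3; 0 0 1 6; 0 0 0 1]
T3·…·T1 = [1 0 0 5; 0 1 0 -3; 0 0 -1 -6; 0 0 0 1]
T4·…·T1 = [1 0 0 0; 0 1 0 -1; 0 0 -1 -7; 0 0 0 1]
T5·…·T1 = [-1 0 0 0; 0 1 0 -1; 0 0 -1 -7; 0 0 0 1]
det M = 1; M⁻¹ = [-1 0 0 0; 0 1 0 1; 0 0 -1 -7; 0 0 0 1]
M⁻¹ · (-2, -4, -10)ᵀ = (2, -3, 3)ᵀ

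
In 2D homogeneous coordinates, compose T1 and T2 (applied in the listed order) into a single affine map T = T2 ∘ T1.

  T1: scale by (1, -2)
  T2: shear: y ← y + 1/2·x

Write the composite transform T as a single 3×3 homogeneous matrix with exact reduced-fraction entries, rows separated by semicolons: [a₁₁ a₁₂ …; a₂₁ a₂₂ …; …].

T = [1 0 0; 1/2 -2 0; 0 0 1]

T1 = [1 0 0; 0 -2 0; 0 0 1]
T2·T1 = [1 0 0; 1/2 -2 0; 0 0 1]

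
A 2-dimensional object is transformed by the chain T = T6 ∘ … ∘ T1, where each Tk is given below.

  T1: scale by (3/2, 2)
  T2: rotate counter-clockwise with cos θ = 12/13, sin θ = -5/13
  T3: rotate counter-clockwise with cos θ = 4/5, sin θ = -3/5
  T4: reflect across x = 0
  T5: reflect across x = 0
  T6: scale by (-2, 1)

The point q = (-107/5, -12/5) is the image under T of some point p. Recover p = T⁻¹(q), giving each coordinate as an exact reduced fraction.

T1 = [3/2 0 0; 0 2 0; 0 0 1]
T2·T1 = [18/13 10/13 0; -15/26 24/13 0; 0 0 1]
T3·…·T1 = [99/130 112/65 0; -84/65 66/65 0; 0 0 1]
T4·…·T1 = [-99/130 -112/65 0; -84/65 66/65 0; 0 0 1]
T5·…·T1 = [99/130 112/65 0; -84/65 66/65 0; 0 0 1]
T6·…·T1 = [-99/65 -224/65 0; -84/65 66/65 0; 0 0 1]
det M = -6; M⁻¹ = [-11/65 -112/195 0; -14/65 33/130 0; 0 0 1]
M⁻¹ · (-107/5, -12/5)ᵀ = (5, 4)ᵀ

p = (5, 4)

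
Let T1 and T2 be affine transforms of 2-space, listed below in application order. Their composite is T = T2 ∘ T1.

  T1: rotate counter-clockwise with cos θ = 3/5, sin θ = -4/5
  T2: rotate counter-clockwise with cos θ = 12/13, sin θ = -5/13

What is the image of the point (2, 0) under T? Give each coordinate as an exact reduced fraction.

T1 rotate counter-clockwise with cos θ = 3/5, sin θ = -4/5: (2, 0) → (6/5, -8/5)
T2 rotate counter-clockwise with cos θ = 12/13, sin θ = -5/13: (6/5, -8/5) → (32/65, -126/65)

T(p) = (32/65, -126/65)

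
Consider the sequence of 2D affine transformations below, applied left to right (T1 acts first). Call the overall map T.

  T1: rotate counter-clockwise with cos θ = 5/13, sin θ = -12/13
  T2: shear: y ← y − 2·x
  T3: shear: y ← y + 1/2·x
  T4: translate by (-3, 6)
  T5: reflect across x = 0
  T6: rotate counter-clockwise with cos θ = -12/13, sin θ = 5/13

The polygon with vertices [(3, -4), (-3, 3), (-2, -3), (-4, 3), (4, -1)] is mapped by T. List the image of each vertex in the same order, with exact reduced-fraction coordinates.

image vertices: (-2443/338, -498/169), (-1407/338, -1080/169), (-1800/169, -1447/169), (-861/169, -1289/169), (-437/169, -1/169)

T1 rotate counter-clockwise with cos θ = 5/13, sin θ = -12/13: (3, -4) → (-33/13, -56/13); (-3, 3) → (21/13, 51/13); (-2, -3) → (-46/13, 9/13); (-4, 3) → (16/13, 63/13); (4, -1) → (8/13, -53/13)
T2 shear: y ← y − 2·x: (-33/13, -56/13) → (-33/13, 10/13); (21/13, 51/13) → (21/13, 9/13); (-46/13, 9/13) → (-46/13, 101/13); (16/13, 63/13) → (16/13, 31/13); (8/13, -53/13) → (8/13, -69/13)
T3 shear: y ← y + 1/2·x: (-33/13, 10/13) → (-33/13, -1/2); (21/13, 9/13) → (21/13, 3/2); (-46/13, 101/13) → (-46/13, 6); (16/13, 31/13) → (16/13, 3); (8/13, -69/13) → (8/13, -5)
T4 translate by (-3, 6): (-33/13, -1/2) → (-72/13, 11/2); (21/13, 3/2) → (-18/13, 15/2); (-46/13, 6) → (-85/13, 12); (16/13, 3) → (-23/13, 9); (8/13, -5) → (-31/13, 1)
T5 reflect across x = 0: (-72/13, 11/2) → (72/13, 11/2); (-18/13, 15/2) → (18/13, 15/2); (-85/13, 12) → (85/13, 12); (-23/13, 9) → (23/13, 9); (-31/13, 1) → (31/13, 1)
T6 rotate counter-clockwise with cos θ = -12/13, sin θ = 5/13: (72/13, 11/2) → (-2443/338, -498/169); (18/13, 15/2) → (-1407/338, -1080/169); (85/13, 12) → (-1800/169, -1447/169); (23/13, 9) → (-861/169, -1289/169); (31/13, 1) → (-437/169, -1/169)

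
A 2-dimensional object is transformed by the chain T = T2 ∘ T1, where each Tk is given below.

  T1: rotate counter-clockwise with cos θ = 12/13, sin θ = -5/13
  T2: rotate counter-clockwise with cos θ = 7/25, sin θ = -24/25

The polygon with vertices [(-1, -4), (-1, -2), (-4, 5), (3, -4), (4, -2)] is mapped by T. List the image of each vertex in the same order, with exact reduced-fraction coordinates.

T1 rotate counter-clockwise with cos θ = 12/13, sin θ = -5/13: (-1, -4) → (-32/13, -43/13); (-1, -2) → (-22/13, -19/13); (-4, 5) → (-23/13, 80/13); (3, -4) → (16/13, -63/13); (4, -2) → (38/13, -44/13)
T2 rotate counter-clockwise with cos θ = 7/25, sin θ = -24/25: (-32/13, -43/13) → (-1256/325, 467/325); (-22/13, -19/13) → (-122/65, 79/65); (-23/13, 80/13) → (1759/325, 1112/325); (16/13, -63/13) → (-56/13, -33/13); (38/13, -44/13) → (-158/65, -244/65)

image vertices: (-1256/325, 467/325), (-122/65, 79/65), (1759/325, 1112/325), (-56/13, -33/13), (-158/65, -244/65)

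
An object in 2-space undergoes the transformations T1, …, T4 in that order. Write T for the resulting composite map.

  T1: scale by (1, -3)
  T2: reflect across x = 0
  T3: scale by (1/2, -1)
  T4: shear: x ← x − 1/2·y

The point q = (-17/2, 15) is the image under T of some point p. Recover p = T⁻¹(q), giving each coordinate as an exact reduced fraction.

p = (2, 5)

T1 = [1 0 0; 0 -3 0; 0 0 1]
T2·T1 = [-1 0 0; 0 -3 0; 0 0 1]
T3·…·T1 = [-1/2 0 0; 0 3 0; 0 0 1]
T4·…·T1 = [-1/2 -3/2 0; 0 3 0; 0 0 1]
det M = -3/2; M⁻¹ = [-2 -1 0; 0 1/3 0; 0 0 1]
M⁻¹ · (-17/2, 15)ᵀ = (2, 5)ᵀ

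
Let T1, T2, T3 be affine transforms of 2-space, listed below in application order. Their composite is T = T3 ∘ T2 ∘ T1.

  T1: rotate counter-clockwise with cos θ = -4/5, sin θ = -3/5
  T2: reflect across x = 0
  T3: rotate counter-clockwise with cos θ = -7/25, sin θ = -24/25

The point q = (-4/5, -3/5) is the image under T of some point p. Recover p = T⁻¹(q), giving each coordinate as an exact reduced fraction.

p = (1, 0)

T1 = [-4/5 3/5 0; -3/5 -4/5 0; 0 0 1]
T2·T1 = [4/5 -3/5 0; -3/5 -4/5 0; 0 0 1]
T3·…·T1 = [-4/5 -3/5 0; -3/5 4/5 0; 0 0 1]
det M = -1; M⁻¹ = [-4/5 -3/5 0; -3/5 4/5 0; 0 0 1]
M⁻¹ · (-4/5, -3/5)ᵀ = (1, 0)ᵀ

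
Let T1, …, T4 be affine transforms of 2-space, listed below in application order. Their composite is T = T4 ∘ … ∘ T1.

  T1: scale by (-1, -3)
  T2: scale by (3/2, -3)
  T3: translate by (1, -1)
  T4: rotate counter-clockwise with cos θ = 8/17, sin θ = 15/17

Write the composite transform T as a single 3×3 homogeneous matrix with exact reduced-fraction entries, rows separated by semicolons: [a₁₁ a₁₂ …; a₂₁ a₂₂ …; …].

T = [-12/17 -135/17 23/17; -45/34 72/17 7/17; 0 0 1]

T1 = [-1 0 0; 0 -3 0; 0 0 1]
T2·T1 = [-3/2 0 0; 0 9 0; 0 0 1]
T3·…·T1 = [-3/2 0 1; 0 9 -1; 0 0 1]
T4·…·T1 = [-12/17 -135/17 23/17; -45/34 72/17 7/17; 0 0 1]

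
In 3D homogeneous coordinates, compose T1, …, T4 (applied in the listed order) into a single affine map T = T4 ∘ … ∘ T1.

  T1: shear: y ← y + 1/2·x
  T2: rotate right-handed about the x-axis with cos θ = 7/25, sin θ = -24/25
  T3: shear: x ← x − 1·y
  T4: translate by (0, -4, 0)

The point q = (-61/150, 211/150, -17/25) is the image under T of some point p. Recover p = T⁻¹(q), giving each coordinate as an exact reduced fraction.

T1 = [1 0 0 0; 1/2 1 0 0; 0 0 1 0; 0 0 0 1]
T2·T1 = [1 0 0 0; 7/50 7/25 24/25 0; -12/25 -24/25 7/25 0; 0 0 0 1]
T3·…·T1 = [43/50 -7/25 -24/25 0; 7/50 7/25 24/25 0; -12/25 -24/25 7/25 0; 0 0 0 1]
T4·…·T1 = [43/50 -7/25 -24/25 0; 7/50 7/25 24/25 -4; -12/25 -24/25 7/25 0; 0 0 0 1]
det M = 1; M⁻¹ = [1 1 0 4; -1/2 -11/50 -24/25 -22/25; 0 24/25 7/25 96/25; 0 0 0 1]
M⁻¹ · (-61/150, 211/150, -17/25)ᵀ = (5, -1/3, 5)ᵀ

p = (5, -1/3, 5)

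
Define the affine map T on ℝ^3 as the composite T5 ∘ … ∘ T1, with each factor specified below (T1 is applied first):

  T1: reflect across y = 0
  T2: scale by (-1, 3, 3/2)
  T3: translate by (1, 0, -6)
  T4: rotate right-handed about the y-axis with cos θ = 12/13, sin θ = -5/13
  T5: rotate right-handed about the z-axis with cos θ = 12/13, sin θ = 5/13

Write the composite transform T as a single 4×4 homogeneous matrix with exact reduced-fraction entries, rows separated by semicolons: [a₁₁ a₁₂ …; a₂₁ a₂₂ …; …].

T = [-144/169 15/13 -90/169 504/169; -60/169 -36/13 -75/338 210/169; -5/13 0 18/13 -67/13; 0 0 0 1]

T1 = [1 0 0 0; 0 -1 0 0; 0 0 1 0; 0 0 0 1]
T2·T1 = [-1 0 0 0; 0 -3 0 0; 0 0 3/2 0; 0 0 0 1]
T3·…·T1 = [-1 0 0 1; 0 -3 0 0; 0 0 3/2 -6; 0 0 0 1]
T4·…·T1 = [-12/13 0 -15/26 42/13; 0 -3 0 0; -5/13 0 18/13 -67/13; 0 0 0 1]
T5·…·T1 = [-144/169 15/13 -90/169 504/169; -60/169 -36/13 -75/338 210/169; -5/13 0 18/13 -67/13; 0 0 0 1]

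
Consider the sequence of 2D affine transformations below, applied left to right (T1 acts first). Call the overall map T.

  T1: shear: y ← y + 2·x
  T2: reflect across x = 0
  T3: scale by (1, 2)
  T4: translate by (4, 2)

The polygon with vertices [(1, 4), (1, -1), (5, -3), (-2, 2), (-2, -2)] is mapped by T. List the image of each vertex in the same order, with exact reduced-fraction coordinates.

image vertices: (3, 14), (3, 4), (-1, 16), (6, -2), (6, -10)

T1 shear: y ← y + 2·x: (1, 4) → (1, 6); (1, -1) → (1, 1); (5, -3) → (5, 7); (-2, 2) → (-2, -2); (-2, -2) → (-2, -6)
T2 reflect across x = 0: (1, 6) → (-1, 6); (1, 1) → (-1, 1); (5, 7) → (-5, 7); (-2, -2) → (2, -2); (-2, -6) → (2, -6)
T3 scale by (1, 2): (-1, 6) → (-1, 12); (-1, 1) → (-1, 2); (-5, 7) → (-5, 14); (2, -2) → (2, -4); (2, -6) → (2, -12)
T4 translate by (4, 2): (-1, 12) → (3, 14); (-1, 2) → (3, 4); (-5, 14) → (-1, 16); (2, -4) → (6, -2); (2, -12) → (6, -10)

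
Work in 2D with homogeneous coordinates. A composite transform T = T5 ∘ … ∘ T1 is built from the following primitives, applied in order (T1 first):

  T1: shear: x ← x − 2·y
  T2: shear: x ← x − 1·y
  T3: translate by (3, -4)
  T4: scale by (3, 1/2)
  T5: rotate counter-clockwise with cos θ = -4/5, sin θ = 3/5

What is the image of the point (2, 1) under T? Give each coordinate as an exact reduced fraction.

T(p) = (-39/10, 24/5)

T1 shear: x ← x − 2·y: (2, 1) → (0, 1)
T2 shear: x ← x − 1·y: (0, 1) → (-1, 1)
T3 translate by (3, -4): (-1, 1) → (2, -3)
T4 scale by (3, 1/2): (2, -3) → (6, -3/2)
T5 rotate counter-clockwise with cos θ = -4/5, sin θ = 3/5: (6, -3/2) → (-39/10, 24/5)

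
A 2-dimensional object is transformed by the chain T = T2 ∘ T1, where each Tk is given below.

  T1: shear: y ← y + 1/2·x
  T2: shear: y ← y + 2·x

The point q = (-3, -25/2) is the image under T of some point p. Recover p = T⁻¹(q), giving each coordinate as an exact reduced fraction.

p = (-3, -5)

T1 = [1 0 0; 1/2 1 0; 0 0 1]
T2·T1 = [1 0 0; 5/2 1 0; 0 0 1]
det M = 1; M⁻¹ = [1 0 0; -5/2 1 0; 0 0 1]
M⁻¹ · (-3, -25/2)ᵀ = (-3, -5)ᵀ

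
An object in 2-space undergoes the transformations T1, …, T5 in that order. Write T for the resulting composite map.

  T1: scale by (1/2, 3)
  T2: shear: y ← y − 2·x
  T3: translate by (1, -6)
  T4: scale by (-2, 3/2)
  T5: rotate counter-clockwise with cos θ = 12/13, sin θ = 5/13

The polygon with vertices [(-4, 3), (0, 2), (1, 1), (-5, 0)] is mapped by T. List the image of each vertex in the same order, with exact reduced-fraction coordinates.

T1 scale by (1/2, 3): (-4, 3) → (-2, 9); (0, 2) → (0, 6); (1, 1) → (1/2, 3); (-5, 0) → (-5/2, 0)
T2 shear: y ← y − 2·x: (-2, 9) → (-2, 13); (0, 6) → (0, 6); (1/2, 3) → (1/2, 2); (-5/2, 0) → (-5/2, 5)
T3 translate by (1, -6): (-2, 13) → (-1, 7); (0, 6) → (1, 0); (1/2, 2) → (3/2, -4); (-5/2, 5) → (-3/2, -1)
T4 scale by (-2, 3/2): (-1, 7) → (2, 21/2); (1, 0) → (-2, 0); (3/2, -4) → (-3, -6); (-3/2, -1) → (3, -3/2)
T5 rotate counter-clockwise with cos θ = 12/13, sin θ = 5/13: (2, 21/2) → (-57/26, 136/13); (-2, 0) → (-24/13, -10/13); (-3, -6) → (-6/13, -87/13); (3, -3/2) → (87/26, -3/13)

image vertices: (-57/26, 136/13), (-24/13, -10/13), (-6/13, -87/13), (87/26, -3/13)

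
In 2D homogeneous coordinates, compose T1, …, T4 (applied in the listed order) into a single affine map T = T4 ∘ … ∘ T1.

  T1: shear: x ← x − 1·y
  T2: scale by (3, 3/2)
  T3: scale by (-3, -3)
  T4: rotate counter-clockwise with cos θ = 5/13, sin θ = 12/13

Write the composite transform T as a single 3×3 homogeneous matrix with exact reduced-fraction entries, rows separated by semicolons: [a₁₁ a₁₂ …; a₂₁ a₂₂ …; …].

T = [-45/13 99/13 0; -108/13 171/26 0; 0 0 1]

T1 = [1 -1 0; 0 1 0; 0 0 1]
T2·T1 = [3 -3 0; 0 3/2 0; 0 0 1]
T3·…·T1 = [-9 9 0; 0 -9/2 0; 0 0 1]
T4·…·T1 = [-45/13 99/13 0; -108/13 171/26 0; 0 0 1]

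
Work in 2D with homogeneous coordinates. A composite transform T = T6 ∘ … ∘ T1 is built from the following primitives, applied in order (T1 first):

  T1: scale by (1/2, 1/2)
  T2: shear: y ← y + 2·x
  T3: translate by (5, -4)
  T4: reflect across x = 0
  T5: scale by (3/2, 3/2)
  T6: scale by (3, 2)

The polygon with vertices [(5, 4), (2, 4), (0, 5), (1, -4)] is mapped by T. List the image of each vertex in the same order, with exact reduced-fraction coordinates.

T1 scale by (1/2, 1/2): (5, 4) → (5/2, 2); (2, 4) → (1, 2); (0, 5) → (0, 5/2); (1, -4) → (1/2, -2)
T2 shear: y ← y + 2·x: (5/2, 2) → (5/2, 7); (1, 2) → (1, 4); (0, 5/2) → (0, 5/2); (1/2, -2) → (1/2, -1)
T3 translate by (5, -4): (5/2, 7) → (15/2, 3); (1, 4) → (6, 0); (0, 5/2) → (5, -3/2); (1/2, -1) → (11/2, -5)
T4 reflect across x = 0: (15/2, 3) → (-15/2, 3); (6, 0) → (-6, 0); (5, -3/2) → (-5, -3/2); (11/2, -5) → (-11/2, -5)
T5 scale by (3/2, 3/2): (-15/2, 3) → (-45/4, 9/2); (-6, 0) → (-9, 0); (-5, -3/2) → (-15/2, -9/4); (-11/2, -5) → (-33/4, -15/2)
T6 scale by (3, 2): (-45/4, 9/2) → (-135/4, 9); (-9, 0) → (-27, 0); (-15/2, -9/4) → (-45/2, -9/2); (-33/4, -15/2) → (-99/4, -15)

image vertices: (-135/4, 9), (-27, 0), (-45/2, -9/2), (-99/4, -15)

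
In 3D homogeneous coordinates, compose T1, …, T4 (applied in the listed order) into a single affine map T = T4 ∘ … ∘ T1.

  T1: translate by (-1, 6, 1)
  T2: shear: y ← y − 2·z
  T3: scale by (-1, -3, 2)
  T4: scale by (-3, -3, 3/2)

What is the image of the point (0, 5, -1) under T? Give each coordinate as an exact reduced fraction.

T1 translate by (-1, 6, 1): (0, 5, -1) → (-1, 11, 0)
T2 shear: y ← y − 2·z: (-1, 11, 0) → (-1, 11, 0)
T3 scale by (-1, -3, 2): (-1, 11, 0) → (1, -33, 0)
T4 scale by (-3, -3, 3/2): (1, -33, 0) → (-3, 99, 0)

T(p) = (-3, 99, 0)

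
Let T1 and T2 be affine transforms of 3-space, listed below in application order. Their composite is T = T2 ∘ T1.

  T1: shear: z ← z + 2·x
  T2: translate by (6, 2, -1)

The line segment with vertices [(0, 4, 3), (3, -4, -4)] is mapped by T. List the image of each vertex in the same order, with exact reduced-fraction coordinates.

T1 shear: z ← z + 2·x: (0, 4, 3) → (0, 4, 3); (3, -4, -4) → (3, -4, 2)
T2 translate by (6, 2, -1): (0, 4, 3) → (6, 6, 2); (3, -4, 2) → (9, -2, 1)

image vertices: (6, 6, 2), (9, -2, 1)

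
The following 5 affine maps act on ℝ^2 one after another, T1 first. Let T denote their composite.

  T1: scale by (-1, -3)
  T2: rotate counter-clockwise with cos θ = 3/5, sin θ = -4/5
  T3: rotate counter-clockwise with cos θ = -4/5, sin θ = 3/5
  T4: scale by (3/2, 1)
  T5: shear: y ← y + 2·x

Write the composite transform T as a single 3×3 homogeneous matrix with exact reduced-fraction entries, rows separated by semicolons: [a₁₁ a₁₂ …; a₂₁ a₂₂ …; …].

T1 = [-1 0 0; 0 -3 0; 0 0 1]
T2·T1 = [-3/5 -12/5 0; 4/5 -9/5 0; 0 0 1]
T3·…·T1 = [0 3 0; -1 0 0; 0 0 1]
T4·…·T1 = [0 9/2 0; -1 0 0; 0 0 1]
T5·…·T1 = [0 9/2 0; -1 9 0; 0 0 1]

T = [0 9/2 0; -1 9 0; 0 0 1]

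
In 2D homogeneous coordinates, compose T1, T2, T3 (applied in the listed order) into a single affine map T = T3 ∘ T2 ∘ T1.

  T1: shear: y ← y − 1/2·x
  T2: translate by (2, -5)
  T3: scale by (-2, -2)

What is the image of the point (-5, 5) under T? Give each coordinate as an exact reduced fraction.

T(p) = (6, -5)

T1 shear: y ← y − 1/2·x: (-5, 5) → (-5, 15/2)
T2 translate by (2, -5): (-5, 15/2) → (-3, 5/2)
T3 scale by (-2, -2): (-3, 5/2) → (6, -5)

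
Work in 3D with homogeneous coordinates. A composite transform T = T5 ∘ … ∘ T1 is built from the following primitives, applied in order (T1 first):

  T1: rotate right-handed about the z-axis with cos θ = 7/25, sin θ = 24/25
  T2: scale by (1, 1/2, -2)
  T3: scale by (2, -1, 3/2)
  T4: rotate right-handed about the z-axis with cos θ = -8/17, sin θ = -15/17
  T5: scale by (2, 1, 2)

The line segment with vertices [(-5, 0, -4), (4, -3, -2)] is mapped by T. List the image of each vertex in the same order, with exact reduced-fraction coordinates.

image vertices: (584/85, 114/85, 24), (-173/17, -108/17, 12)

T1 rotate right-handed about the z-axis with cos θ = 7/25, sin θ = 24/25: (-5, 0, -4) → (-7/5, -24/5, -4); (4, -3, -2) → (4, 3, -2)
T2 scale by (1, 1/2, -2): (-7/5, -24/5, -4) → (-7/5, -12/5, 8); (4, 3, -2) → (4, 3/2, 4)
T3 scale by (2, -1, 3/2): (-7/5, -12/5, 8) → (-14/5, 12/5, 12); (4, 3/2, 4) → (8, -3/2, 6)
T4 rotate right-handed about the z-axis with cos θ = -8/17, sin θ = -15/17: (-14/5, 12/5, 12) → (292/85, 114/85, 12); (8, -3/2, 6) → (-173/34, -108/17, 6)
T5 scale by (2, 1, 2): (292/85, 114/85, 12) → (584/85, 114/85, 24); (-173/34, -108/17, 6) → (-173/17, -108/17, 12)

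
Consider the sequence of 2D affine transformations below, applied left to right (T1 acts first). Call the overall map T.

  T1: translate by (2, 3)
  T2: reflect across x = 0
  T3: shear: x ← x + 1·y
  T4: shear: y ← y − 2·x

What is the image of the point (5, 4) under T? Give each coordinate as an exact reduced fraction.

T1 translate by (2, 3): (5, 4) → (7, 7)
T2 reflect across x = 0: (7, 7) → (-7, 7)
T3 shear: x ← x + 1·y: (-7, 7) → (0, 7)
T4 shear: y ← y − 2·x: (0, 7) → (0, 7)

T(p) = (0, 7)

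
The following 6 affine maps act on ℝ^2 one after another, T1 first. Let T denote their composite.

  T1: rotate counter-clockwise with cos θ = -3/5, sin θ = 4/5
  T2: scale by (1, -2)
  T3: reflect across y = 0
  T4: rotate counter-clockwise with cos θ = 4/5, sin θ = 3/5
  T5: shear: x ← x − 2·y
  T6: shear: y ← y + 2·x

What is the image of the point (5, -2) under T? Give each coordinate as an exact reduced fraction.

T(p) = (-558/25, -929/25)

T1 rotate counter-clockwise with cos θ = -3/5, sin θ = 4/5: (5, -2) → (-7/5, 26/5)
T2 scale by (1, -2): (-7/5, 26/5) → (-7/5, -52/5)
T3 reflect across y = 0: (-7/5, -52/5) → (-7/5, 52/5)
T4 rotate counter-clockwise with cos θ = 4/5, sin θ = 3/5: (-7/5, 52/5) → (-184/25, 187/25)
T5 shear: x ← x − 2·y: (-184/25, 187/25) → (-558/25, 187/25)
T6 shear: y ← y + 2·x: (-558/25, 187/25) → (-558/25, -929/25)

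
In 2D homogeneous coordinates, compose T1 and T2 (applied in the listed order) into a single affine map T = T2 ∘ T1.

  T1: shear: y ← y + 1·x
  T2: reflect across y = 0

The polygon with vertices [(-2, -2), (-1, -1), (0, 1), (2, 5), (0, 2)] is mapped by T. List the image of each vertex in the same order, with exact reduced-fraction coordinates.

T1 shear: y ← y + 1·x: (-2, -2) → (-2, -4); (-1, -1) → (-1, -2); (0, 1) → (0, 1); (2, 5) → (2, 7); (0, 2) → (0, 2)
T2 reflect across y = 0: (-2, -4) → (-2, 4); (-1, -2) → (-1, 2); (0, 1) → (0, -1); (2, 7) → (2, -7); (0, 2) → (0, -2)

image vertices: (-2, 4), (-1, 2), (0, -1), (2, -7), (0, -2)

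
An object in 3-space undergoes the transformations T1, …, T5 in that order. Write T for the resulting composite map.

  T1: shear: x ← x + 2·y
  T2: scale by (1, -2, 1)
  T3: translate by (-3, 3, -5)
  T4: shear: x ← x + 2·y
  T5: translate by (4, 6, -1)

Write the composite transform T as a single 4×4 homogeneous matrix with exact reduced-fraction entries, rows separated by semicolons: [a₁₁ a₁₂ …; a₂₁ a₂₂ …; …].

T = [1 -2 0 7; 0 -2 0 9; 0 0 1 -6; 0 0 0 1]

T1 = [1 2 0 0; 0 1 0 0; 0 0 1 0; 0 0 0 1]
T2·T1 = [1 2 0 0; 0 -2 0 0; 0 0 1 0; 0 0 0 1]
T3·…·T1 = [1 2 0 -3; 0 -2 0 3; 0 0 1 -5; 0 0 0 1]
T4·…·T1 = [1 -2 0 3; 0 -2 0 3; 0 0 1 -5; 0 0 0 1]
T5·…·T1 = [1 -2 0 7; 0 -2 0 9; 0 0 1 -6; 0 0 0 1]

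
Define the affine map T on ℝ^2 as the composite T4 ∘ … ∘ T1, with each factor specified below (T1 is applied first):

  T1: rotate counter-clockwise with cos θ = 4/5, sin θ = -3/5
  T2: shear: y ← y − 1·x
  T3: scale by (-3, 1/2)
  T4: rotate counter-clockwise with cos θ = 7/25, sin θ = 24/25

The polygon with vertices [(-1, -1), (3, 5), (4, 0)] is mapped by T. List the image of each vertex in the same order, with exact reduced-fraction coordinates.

T1 rotate counter-clockwise with cos θ = 4/5, sin θ = -3/5: (-1, -1) → (-7/5, -1/5); (3, 5) → (27/5, 11/5); (4, 0) → (16/5, -12/5)
T2 shear: y ← y − 1·x: (-7/5, -1/5) → (-7/5, 6/5); (27/5, 11/5) → (27/5, -16/5); (16/5, -12/5) → (16/5, -28/5)
T3 scale by (-3, 1/2): (-7/5, 6/5) → (21/5, 3/5); (27/5, -16/5) → (-81/5, -8/5); (16/5, -28/5) → (-48/5, -14/5)
T4 rotate counter-clockwise with cos θ = 7/25, sin θ = 24/25: (21/5, 3/5) → (3/5, 21/5); (-81/5, -8/5) → (-3, -16); (-48/5, -14/5) → (0, -10)

image vertices: (3/5, 21/5), (-3, -16), (0, -10)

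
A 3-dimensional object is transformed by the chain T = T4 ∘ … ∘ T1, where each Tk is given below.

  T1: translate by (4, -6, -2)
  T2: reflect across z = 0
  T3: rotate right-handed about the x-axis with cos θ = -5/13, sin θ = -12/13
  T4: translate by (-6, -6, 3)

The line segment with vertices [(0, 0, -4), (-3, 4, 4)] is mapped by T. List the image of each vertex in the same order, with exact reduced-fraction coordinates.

image vertices: (-2, 24/13, 81/13), (-5, -92/13, 73/13)

T1 translate by (4, -6, -2): (0, 0, -4) → (4, -6, -6); (-3, 4, 4) → (1, -2, 2)
T2 reflect across z = 0: (4, -6, -6) → (4, -6, 6); (1, -2, 2) → (1, -2, -2)
T3 rotate right-handed about the x-axis with cos θ = -5/13, sin θ = -12/13: (4, -6, 6) → (4, 102/13, 42/13); (1, -2, -2) → (1, -14/13, 34/13)
T4 translate by (-6, -6, 3): (4, 102/13, 42/13) → (-2, 24/13, 81/13); (1, -14/13, 34/13) → (-5, -92/13, 73/13)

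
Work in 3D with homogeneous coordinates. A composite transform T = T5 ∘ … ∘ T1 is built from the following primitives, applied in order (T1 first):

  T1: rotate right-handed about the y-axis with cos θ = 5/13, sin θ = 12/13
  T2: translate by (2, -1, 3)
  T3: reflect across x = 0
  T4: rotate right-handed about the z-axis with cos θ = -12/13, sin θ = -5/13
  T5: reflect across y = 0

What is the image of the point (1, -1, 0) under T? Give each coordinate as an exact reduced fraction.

T1 rotate right-handed about the y-axis with cos θ = 5/13, sin θ = 12/13: (1, -1, 0) → (5/13, -1, -12/13)
T2 translate by (2, -1, 3): (5/13, -1, -12/13) → (31/13, -2, 27/13)
T3 reflect across x = 0: (31/13, -2, 27/13) → (-31/13, -2, 27/13)
T4 rotate right-handed about the z-axis with cos θ = -12/13, sin θ = -5/13: (-31/13, -2, 27/13) → (242/169, 467/169, 27/13)
T5 reflect across y = 0: (242/169, 467/169, 27/13) → (242/169, -467/169, 27/13)

T(p) = (242/169, -467/169, 27/13)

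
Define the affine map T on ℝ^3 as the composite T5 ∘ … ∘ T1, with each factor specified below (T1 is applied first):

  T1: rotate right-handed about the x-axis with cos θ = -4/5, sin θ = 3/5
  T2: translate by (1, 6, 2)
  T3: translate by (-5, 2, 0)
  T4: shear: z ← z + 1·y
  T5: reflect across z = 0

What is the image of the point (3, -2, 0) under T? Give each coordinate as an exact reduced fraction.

T1 rotate right-handed about the x-axis with cos θ = -4/5, sin θ = 3/5: (3, -2, 0) → (3, 8/5, -6/5)
T2 translate by (1, 6, 2): (3, 8/5, -6/5) → (4, 38/5, 4/5)
T3 translate by (-5, 2, 0): (4, 38/5, 4/5) → (-1, 48/5, 4/5)
T4 shear: z ← z + 1·y: (-1, 48/5, 4/5) → (-1, 48/5, 52/5)
T5 reflect across z = 0: (-1, 48/5, 52/5) → (-1, 48/5, -52/5)

T(p) = (-1, 48/5, -52/5)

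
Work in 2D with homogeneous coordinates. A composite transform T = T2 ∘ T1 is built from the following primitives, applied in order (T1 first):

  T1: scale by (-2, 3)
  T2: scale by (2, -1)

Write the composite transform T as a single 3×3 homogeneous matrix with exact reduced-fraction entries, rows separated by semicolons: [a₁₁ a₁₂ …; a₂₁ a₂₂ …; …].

T1 = [-2 0 0; 0 3 0; 0 0 1]
T2·T1 = [-4 0 0; 0 -3 0; 0 0 1]

T = [-4 0 0; 0 -3 0; 0 0 1]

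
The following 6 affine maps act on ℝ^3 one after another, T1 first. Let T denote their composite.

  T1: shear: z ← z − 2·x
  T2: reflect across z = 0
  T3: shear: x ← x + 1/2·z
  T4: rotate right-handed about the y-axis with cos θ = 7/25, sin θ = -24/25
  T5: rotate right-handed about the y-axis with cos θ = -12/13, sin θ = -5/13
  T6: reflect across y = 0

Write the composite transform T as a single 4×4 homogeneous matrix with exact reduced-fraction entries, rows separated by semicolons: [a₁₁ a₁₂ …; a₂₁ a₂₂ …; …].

T1 = [1 0 0 0; 0 1 0 0; -2 0 1 0; 0 0 0 1]
T2·T1 = [1 0 0 0; 0 1 0 0; 2 0 -1 0; 0 0 0 1]
T3·…·T1 = [2 0 -1/2 0; 0 1 0 0; 2 0 -1 0; 0 0 0 1]
T4·…·T1 = [-34/25 0 41/50 0; 0 1 0 0; 62/25 0 -19/25 0; 0 0 0 1]
T5·…·T1 = [98/325 0 -151/325 0; 0 1 0 0; -914/325 0 661/650 0; 0 0 0 1]
T6·…·T1 = [98/325 0 -151/325 0; 0 -1 0 0; -914/325 0 661/650 0; 0 0 0 1]

T = [98/325 0 -151/325 0; 0 -1 0 0; -914/325 0 661/650 0; 0 0 0 1]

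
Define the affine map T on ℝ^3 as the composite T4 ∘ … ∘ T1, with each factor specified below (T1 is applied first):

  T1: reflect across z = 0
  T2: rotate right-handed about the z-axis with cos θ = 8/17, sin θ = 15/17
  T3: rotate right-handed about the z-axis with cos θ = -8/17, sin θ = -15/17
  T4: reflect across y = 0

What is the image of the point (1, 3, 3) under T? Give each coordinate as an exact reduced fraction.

T(p) = (881/289, -243/289, -3)

T1 reflect across z = 0: (1, 3, 3) → (1, 3, -3)
T2 rotate right-handed about the z-axis with cos θ = 8/17, sin θ = 15/17: (1, 3, -3) → (-37/17, 39/17, -3)
T3 rotate right-handed about the z-axis with cos θ = -8/17, sin θ = -15/17: (-37/17, 39/17, -3) → (881/289, 243/289, -3)
T4 reflect across y = 0: (881/289, 243/289, -3) → (881/289, -243/289, -3)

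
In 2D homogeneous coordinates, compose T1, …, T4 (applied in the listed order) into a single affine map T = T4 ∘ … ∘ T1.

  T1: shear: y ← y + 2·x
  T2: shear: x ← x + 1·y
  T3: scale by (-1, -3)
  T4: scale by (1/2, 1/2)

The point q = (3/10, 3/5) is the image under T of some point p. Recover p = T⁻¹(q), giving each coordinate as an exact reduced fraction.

p = (-1/5, 0)

T1 = [1 0 0; 2 1 0; 0 0 1]
T2·T1 = [3 1 0; 2 1 0; 0 0 1]
T3·…·T1 = [-3 -1 0; -6 -3 0; 0 0 1]
T4·…·T1 = [-3/2 -1/2 0; -3 -3/2 0; 0 0 1]
det M = 3/4; M⁻¹ = [-2 2/3 0; 4 -2 0; 0 0 1]
M⁻¹ · (3/10, 3/5)ᵀ = (-1/5, 0)ᵀ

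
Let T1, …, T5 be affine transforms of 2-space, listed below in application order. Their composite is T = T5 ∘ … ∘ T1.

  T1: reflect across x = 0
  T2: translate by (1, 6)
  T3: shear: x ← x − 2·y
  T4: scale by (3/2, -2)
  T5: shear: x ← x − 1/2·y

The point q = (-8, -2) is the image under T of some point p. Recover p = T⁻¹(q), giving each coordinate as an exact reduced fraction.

T1 = [-1 0 0; 0 1 0; 0 0 1]
T2·T1 = [-1 0 1; 0 1 6; 0 0 1]
T3·…·T1 = [-1 -2 -11; 0 1 6; 0 0 1]
T4·…·T1 = [-3/2 -3 -33/2; 0 -2 -12; 0 0 1]
T5·…·T1 = [-3/2 -2 -21/2; 0 -2 -12; 0 0 1]
det M = 3; M⁻¹ = [-2/3 2/3 1; 0 -1/2 -6; 0 0 1]
M⁻¹ · (-8, -2)ᵀ = (5, -5)ᵀ

p = (5, -5)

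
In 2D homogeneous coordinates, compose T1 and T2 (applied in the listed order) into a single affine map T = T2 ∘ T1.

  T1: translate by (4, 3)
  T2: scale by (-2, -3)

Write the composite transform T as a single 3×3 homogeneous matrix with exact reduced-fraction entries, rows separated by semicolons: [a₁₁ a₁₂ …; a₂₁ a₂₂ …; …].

T1 = [1 0 4; 0 1 3; 0 0 1]
T2·T1 = [-2 0 -8; 0 -3 -9; 0 0 1]

T = [-2 0 -8; 0 -3 -9; 0 0 1]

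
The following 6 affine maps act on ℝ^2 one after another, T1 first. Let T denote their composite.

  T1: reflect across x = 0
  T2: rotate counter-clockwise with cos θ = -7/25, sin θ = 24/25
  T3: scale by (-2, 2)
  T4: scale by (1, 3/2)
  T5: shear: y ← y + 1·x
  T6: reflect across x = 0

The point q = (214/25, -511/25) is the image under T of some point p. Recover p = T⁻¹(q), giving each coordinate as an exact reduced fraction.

T1 = [-1 0 0; 0 1 0; 0 0 1]
T2·T1 = [7/25 -24/25 0; -24/25 -7/25 0; 0 0 1]
T3·…·T1 = [-14/25 48/25 0; -48/25 -14/25 0; 0 0 1]
T4·…·T1 = [-14/25 48/25 0; -72/25 -21/25 0; 0 0 1]
T5·…·T1 = [-14/25 48/25 0; -86/25 27/25 0; 0 0 1]
T6·…·T1 = [14/25 -48/25 0; -86/25 27/25 0; 0 0 1]
det M = -6; M⁻¹ = [-9/50 -8/25 0; -43/75 -7/75 0; 0 0 1]
M⁻¹ · (214/25, -511/25)ᵀ = (5, -3)ᵀ

p = (5, -3)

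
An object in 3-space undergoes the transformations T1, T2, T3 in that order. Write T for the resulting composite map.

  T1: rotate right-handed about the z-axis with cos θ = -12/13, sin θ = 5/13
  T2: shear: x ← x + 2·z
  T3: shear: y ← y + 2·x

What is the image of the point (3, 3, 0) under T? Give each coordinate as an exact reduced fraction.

T1 rotate right-handed about the z-axis with cos θ = -12/13, sin θ = 5/13: (3, 3, 0) → (-51/13, -21/13, 0)
T2 shear: x ← x + 2·z: (-51/13, -21/13, 0) → (-51/13, -21/13, 0)
T3 shear: y ← y + 2·x: (-51/13, -21/13, 0) → (-51/13, -123/13, 0)

T(p) = (-51/13, -123/13, 0)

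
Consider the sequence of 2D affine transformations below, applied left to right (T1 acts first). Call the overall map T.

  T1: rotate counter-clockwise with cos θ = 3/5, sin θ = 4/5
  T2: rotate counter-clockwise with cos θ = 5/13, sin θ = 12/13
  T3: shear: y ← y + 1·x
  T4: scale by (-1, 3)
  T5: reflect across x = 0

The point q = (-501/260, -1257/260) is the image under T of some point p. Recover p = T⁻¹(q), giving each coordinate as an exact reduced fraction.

p = (5/4, 3/2)

T1 = [3/5 -4/5 0; 4/5 3/5 0; 0 0 1]
T2·T1 = [-33/65 -56/65 0; 56/65 -33/65 0; 0 0 1]
T3·…·T1 = [-33/65 -56/65 0; 23/65 -89/65 0; 0 0 1]
T4·…·T1 = [33/65 56/65 0; 69/65 -267/65 0; 0 0 1]
T5·…·T1 = [-33/65 -56/65 0; 69/65 -267/65 0; 0 0 1]
det M = 3; M⁻¹ = [-89/65 56/195 0; -23/65 -11/65 0; 0 0 1]
M⁻¹ · (-501/260, -1257/260)ᵀ = (5/4, 3/2)ᵀ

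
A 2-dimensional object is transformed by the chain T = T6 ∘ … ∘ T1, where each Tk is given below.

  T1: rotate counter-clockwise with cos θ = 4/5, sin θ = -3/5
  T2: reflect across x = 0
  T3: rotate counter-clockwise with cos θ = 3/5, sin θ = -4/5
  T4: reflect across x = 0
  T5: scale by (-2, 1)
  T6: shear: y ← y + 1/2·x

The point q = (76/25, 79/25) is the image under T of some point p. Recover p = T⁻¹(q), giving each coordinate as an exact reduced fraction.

T1 = [4/5 3/5 0; -3/5 4/5 0; 0 0 1]
T2·T1 = [-4/5 -3/5 0; -3/5 4/5 0; 0 0 1]
T3·…·T1 = [-24/25 7/25 0; 7/25 24/25 0; 0 0 1]
T4·…·T1 = [24/25 -7/25 0; 7/25 24/25 0; 0 0 1]
T5·…·T1 = [-48/25 14/25 0; 7/25 24/25 0; 0 0 1]
T6·…·T1 = [-48/25 14/25 0; -17/25 31/25 0; 0 0 1]
det M = -2; M⁻¹ = [-31/50 7/25 0; -17/50 24/25 0; 0 0 1]
M⁻¹ · (76/25, 79/25)ᵀ = (-1, 2)ᵀ

p = (-1, 2)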